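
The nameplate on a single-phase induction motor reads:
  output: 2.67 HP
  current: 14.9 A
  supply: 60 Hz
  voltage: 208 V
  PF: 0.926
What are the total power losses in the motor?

P_in = V·I·cosφ = 208×14.9×0.926 = 2870 W
P_out = 2.67×746 = 1992 W
Losses = P_in − P_out = 2870 − 1992 = 878 W

878 W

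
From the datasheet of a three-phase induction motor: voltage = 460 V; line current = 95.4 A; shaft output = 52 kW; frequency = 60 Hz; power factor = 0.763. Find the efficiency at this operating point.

89.7 %

P_out = 52 kW = 52000 W
P_in = √3·V_L·I_L·cosφ = 1.732 × 460 × 95.4 × 0.763 = 57993 W
η = P_out / P_in = 52000 / 57993 = 0.897 = 89.7%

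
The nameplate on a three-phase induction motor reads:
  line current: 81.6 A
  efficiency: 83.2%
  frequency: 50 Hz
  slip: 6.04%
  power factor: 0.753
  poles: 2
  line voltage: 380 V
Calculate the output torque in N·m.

114 N·m

P_in = √3·V·I·cosφ = 1.732 × 380 × 81.6 × 0.753 = 40441 W
P_out = η·P_in = 0.832 × 40441 = 33647 W
n_s = 120×50/2 = 3000 rpm; n = 3000×(1−0.0604) = 2819 rpm
ω = 2π×2819/60 = 295.2 rad/s
τ = P_out/ω = 33647/295.2 = 114 N·m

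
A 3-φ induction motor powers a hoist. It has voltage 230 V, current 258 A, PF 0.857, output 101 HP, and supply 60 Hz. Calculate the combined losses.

P_in = √3·V·I·cosφ = 1.732×230×258×0.857 = 88080 W
P_out = 101×746 = 75346 W
Losses = P_in − P_out = 88080 − 75346 = 12734 W

12.7 kW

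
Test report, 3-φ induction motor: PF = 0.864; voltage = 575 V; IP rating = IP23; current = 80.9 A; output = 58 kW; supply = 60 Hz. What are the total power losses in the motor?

11600 W

P_in = √3·V·I·cosφ = 1.732×575×80.9×0.864 = 69611 W
P_out = 58000 W
Losses = P_in − P_out = 69611 − 58000 = 11611 W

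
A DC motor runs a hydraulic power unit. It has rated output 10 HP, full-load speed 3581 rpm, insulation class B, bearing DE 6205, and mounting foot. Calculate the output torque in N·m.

19.9 N·m

P_out = 10 × 746 = 7460 W
ω = 2π × 3581/60 = 375 rad/s
τ = P_out/ω = 7460/375 = 19.9 N·m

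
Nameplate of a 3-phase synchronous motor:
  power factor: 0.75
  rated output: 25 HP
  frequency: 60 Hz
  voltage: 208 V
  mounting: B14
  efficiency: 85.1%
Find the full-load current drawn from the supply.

P_out = 25 × 746 = 18650 W
P_in = P_out / η = 18650 / 0.851 = 21915 W
I_L = P_in / (√3·V_L·cosφ) = 21915 / (1.732 × 208 × 0.75) = 81.1 A

81.1 A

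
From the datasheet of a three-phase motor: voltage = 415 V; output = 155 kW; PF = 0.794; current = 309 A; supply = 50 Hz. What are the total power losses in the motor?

21400 W

P_in = √3·V·I·cosφ = 1.732×415×309×0.794 = 176350 W
P_out = 155000 W
Losses = P_in − P_out = 176350 − 155000 = 21350 W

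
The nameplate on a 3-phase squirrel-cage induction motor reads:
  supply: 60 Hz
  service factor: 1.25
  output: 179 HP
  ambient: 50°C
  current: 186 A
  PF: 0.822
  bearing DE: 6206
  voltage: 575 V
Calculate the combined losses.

18.7 kW

P_in = √3·V·I·cosφ = 1.732×575×186×0.822 = 152265 W
P_out = 179×746 = 133534 W
Losses = P_in − P_out = 152265 − 133534 = 18731 W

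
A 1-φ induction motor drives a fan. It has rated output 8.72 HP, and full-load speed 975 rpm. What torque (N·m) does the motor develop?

P_out = 8.72 × 746 = 6505 W
ω = 2π × 975/60 = 102.1 rad/s
τ = P_out/ω = 6505/102.1 = 63.7 N·m

63.7 N·m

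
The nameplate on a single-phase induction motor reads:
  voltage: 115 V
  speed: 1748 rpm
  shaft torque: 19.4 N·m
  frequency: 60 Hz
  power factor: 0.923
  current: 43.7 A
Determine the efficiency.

ω = 2π × 1748/60 = 183.1 rad/s; P_out = τω = 19.4 × 183.1 = 3552 W
P_in = V·I·cosφ = 115 × 43.7 × 0.923 = 4639 W
η = P_out / P_in = 3552 / 4639 = 0.766 = 76.6%

76.6 %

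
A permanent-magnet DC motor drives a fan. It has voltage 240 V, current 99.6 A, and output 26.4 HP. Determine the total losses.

4210 W

P_in = V·I = 240×99.6 = 23904 W
P_out = 26.4×746 = 19694 W
Losses = P_in − P_out = 23904 − 19694 = 4210 W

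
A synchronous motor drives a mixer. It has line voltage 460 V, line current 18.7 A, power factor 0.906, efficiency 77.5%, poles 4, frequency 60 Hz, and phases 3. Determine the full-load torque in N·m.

55.5 N·m

P_in = √3·V·I·cosφ = 1.732 × 460 × 18.7 × 0.906 = 13498 W
P_out = η·P_in = 0.775 × 13498 = 10461 W
n = n_s = 120×60/4 = 1800 rpm (synchronous)
ω = 2π×1800/60 = 188.5 rad/s
τ = P_out/ω = 10461/188.5 = 55.5 N·m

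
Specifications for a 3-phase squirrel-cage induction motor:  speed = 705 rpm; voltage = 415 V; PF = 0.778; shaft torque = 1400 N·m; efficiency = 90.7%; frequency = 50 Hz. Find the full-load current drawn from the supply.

ω = 2π×705/60 = 73.83 rad/s; P_out = τω = 1400 × 73.83 = 103362 W
P_in = P_out / η = 103362 / 0.907 = 113960 W
I_L = P_in / (√3·V_L·cosφ) = 113960 / (1.732 × 415 × 0.778) = 204 A

204 A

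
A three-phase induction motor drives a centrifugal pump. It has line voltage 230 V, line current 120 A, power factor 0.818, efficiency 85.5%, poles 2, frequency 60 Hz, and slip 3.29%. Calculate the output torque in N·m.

P_in = √3·V·I·cosφ = 1.732 × 230 × 120 × 0.818 = 39103 W
P_out = η·P_in = 0.855 × 39103 = 33433 W
n_s = 120×60/2 = 3600 rpm; n = 3600×(1−0.0329) = 3482 rpm
ω = 2π×3482/60 = 364.6 rad/s
τ = P_out/ω = 33433/364.6 = 91.7 N·m

91.7 N·m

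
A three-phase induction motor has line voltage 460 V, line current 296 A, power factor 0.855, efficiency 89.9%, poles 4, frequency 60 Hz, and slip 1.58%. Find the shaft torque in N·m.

P_in = √3·V·I·cosφ = 1.732 × 460 × 296 × 0.855 = 201634 W
P_out = η·P_in = 0.899 × 201634 = 181269 W
n_s = 120×60/4 = 1800 rpm; n = 1800×(1−0.0158) = 1772 rpm
ω = 2π×1772/60 = 185.6 rad/s
τ = P_out/ω = 181269/185.6 = 977 N·m

977 N·m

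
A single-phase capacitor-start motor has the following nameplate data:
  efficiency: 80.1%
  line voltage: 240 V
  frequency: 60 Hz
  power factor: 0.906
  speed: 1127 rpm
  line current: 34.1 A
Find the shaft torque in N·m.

P_in = V·I·cosφ = 240 × 34.1 × 0.906 = 7415 W
P_out = η·P_in = 0.801 × 7415 = 5939 W
n = 1127 rpm
ω = 2π×1127/60 = 118 rad/s
τ = P_out/ω = 5939/118 = 50.3 N·m

50.3 N·m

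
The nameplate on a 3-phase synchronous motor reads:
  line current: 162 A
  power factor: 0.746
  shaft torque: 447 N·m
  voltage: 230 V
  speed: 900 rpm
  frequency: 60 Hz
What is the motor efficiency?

ω = 2π × 900/60 = 94.25 rad/s; P_out = τω = 447 × 94.25 = 42130 W
P_in = √3·V_L·I_L·cosφ = 1.732 × 230 × 162 × 0.746 = 48143 W
η = P_out / P_in = 42130 / 48143 = 0.875 = 87.5%

87.5 %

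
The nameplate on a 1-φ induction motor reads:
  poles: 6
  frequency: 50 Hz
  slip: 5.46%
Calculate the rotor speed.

945 rpm

n_s = 120f/p = 120×50/6 = 1000 rpm
n = n_s(1 − s) = 1000 × (1 − 0.0546) = 945 rpm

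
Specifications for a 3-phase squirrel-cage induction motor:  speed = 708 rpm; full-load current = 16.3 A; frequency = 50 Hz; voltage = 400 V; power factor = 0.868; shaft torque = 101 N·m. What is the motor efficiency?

76.4 %

ω = 2π × 708/60 = 74.14 rad/s; P_out = τω = 101 × 74.14 = 7488 W
P_in = √3·V_L·I_L·cosφ = 1.732 × 400 × 16.3 × 0.868 = 9802 W
η = P_out / P_in = 7488 / 9802 = 0.764 = 76.4%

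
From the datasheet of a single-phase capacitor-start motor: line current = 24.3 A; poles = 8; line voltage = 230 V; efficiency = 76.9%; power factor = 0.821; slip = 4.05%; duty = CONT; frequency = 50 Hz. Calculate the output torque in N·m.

46.8 N·m

P_in = V·I·cosφ = 230 × 24.3 × 0.821 = 4589 W
P_out = η·P_in = 0.769 × 4589 = 3529 W
n_s = 120×50/8 = 750 rpm; n = 750×(1−0.0405) = 720 rpm
ω = 2π×720/60 = 75.4 rad/s
τ = P_out/ω = 3529/75.4 = 46.8 N·m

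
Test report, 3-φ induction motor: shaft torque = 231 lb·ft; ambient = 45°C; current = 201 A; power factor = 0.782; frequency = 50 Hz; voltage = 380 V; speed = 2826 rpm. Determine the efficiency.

τ = 231 lb·ft × 1.356 = 313.2 N·m
ω = 2π × 2826/60 = 295.9 rad/s; P_out = τω = 313.2 × 295.9 = 92676 W
P_in = √3·V_L·I_L·cosφ = 1.732 × 380 × 201 × 0.782 = 103451 W
η = P_out / P_in = 92676 / 103451 = 0.896 = 89.6%

89.6 %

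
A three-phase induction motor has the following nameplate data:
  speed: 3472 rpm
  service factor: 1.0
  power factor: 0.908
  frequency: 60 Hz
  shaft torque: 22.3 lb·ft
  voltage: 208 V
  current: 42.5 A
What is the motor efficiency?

79.1 %

τ = 22.3 lb·ft × 1.356 = 30.24 N·m
ω = 2π × 3472/60 = 363.6 rad/s; P_out = τω = 30.24 × 363.6 = 10995 W
P_in = √3·V_L·I_L·cosφ = 1.732 × 208 × 42.5 × 0.908 = 13902 W
η = P_out / P_in = 10995 / 13902 = 0.791 = 79.1%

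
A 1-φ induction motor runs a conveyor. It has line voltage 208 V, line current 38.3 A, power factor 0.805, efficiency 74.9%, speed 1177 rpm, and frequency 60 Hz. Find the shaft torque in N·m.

39 N·m

P_in = V·I·cosφ = 208 × 38.3 × 0.805 = 6413 W
P_out = η·P_in = 0.749 × 6413 = 4803 W
n = 1177 rpm
ω = 2π×1177/60 = 123.3 rad/s
τ = P_out/ω = 4803/123.3 = 39 N·m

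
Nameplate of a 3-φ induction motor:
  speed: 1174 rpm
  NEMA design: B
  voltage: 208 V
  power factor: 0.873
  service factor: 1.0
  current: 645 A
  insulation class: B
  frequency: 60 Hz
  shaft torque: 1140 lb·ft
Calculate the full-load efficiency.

93.7 %

τ = 1140 lb·ft × 1.356 = 1546 N·m
ω = 2π × 1174/60 = 122.9 rad/s; P_out = τω = 1546 × 122.9 = 190003 W
P_in = √3·V_L·I_L·cosφ = 1.732 × 208 × 645 × 0.873 = 202855 W
η = P_out / P_in = 190003 / 202855 = 0.937 = 93.7%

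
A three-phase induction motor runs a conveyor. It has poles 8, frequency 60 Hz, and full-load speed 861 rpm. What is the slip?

4.3 %

n_s = 120f/p = 120×60/8 = 900 rpm
s = (n_s − n)/n_s = (900 − 861)/900 = 0.0433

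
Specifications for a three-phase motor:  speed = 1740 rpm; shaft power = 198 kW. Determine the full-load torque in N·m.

ω = 2π × 1740/60 = 182.2 rad/s
τ = P/ω = 198000/182.2 = 1090 N·m

1090 N·m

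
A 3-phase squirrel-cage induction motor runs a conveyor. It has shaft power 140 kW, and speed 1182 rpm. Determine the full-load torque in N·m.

1130 N·m

ω = 2π × 1182/60 = 123.8 rad/s
τ = P/ω = 140000/123.8 = 1130 N·m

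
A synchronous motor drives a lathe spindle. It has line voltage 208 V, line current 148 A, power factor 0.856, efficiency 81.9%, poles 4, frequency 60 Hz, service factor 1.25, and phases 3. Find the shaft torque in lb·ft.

146 lb·ft

P_in = √3·V·I·cosφ = 1.732 × 208 × 148 × 0.856 = 45640 W
P_out = η·P_in = 0.819 × 45640 = 37379 W
n = n_s = 120×60/4 = 1800 rpm (synchronous)
ω = 2π×1800/60 = 188.5 rad/s
τ = P_out/ω = 37379/188.5 = 198.3 N·m
In lb·ft: 198.3/1.356 = 146 lb·ft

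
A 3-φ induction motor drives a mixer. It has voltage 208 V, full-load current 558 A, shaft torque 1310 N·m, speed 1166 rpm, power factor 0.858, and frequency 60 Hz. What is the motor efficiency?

ω = 2π × 1166/60 = 122.1 rad/s; P_out = τω = 1310 × 122.1 = 159951 W
P_in = √3·V_L·I_L·cosφ = 1.732 × 208 × 558 × 0.858 = 172478 W
η = P_out / P_in = 159951 / 172478 = 0.927 = 92.7%

92.7 %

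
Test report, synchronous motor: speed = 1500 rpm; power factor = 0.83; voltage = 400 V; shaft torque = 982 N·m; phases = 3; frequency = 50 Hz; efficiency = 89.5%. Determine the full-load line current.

ω = 2π×1500/60 = 157.1 rad/s; P_out = τω = 982 × 157.1 = 154272 W
P_in = P_out / η = 154272 / 0.895 = 172371 W
I_L = P_in / (√3·V_L·cosφ) = 172371 / (1.732 × 400 × 0.83) = 300 A

300 A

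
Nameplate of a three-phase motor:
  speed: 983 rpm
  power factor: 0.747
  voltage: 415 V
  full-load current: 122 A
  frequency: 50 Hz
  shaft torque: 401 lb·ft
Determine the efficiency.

85.4 %

τ = 401 lb·ft × 1.356 = 543.8 N·m
ω = 2π × 983/60 = 102.9 rad/s; P_out = τω = 543.8 × 102.9 = 55957 W
P_in = √3·V_L·I_L·cosφ = 1.732 × 415 × 122 × 0.747 = 65505 W
η = P_out / P_in = 55957 / 65505 = 0.854 = 85.4%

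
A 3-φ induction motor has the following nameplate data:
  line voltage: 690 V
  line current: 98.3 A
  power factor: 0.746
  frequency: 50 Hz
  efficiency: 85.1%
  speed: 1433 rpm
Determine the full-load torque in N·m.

P_in = √3·V·I·cosφ = 1.732 × 690 × 98.3 × 0.746 = 87637 W
P_out = η·P_in = 0.851 × 87637 = 74579 W
n = 1433 rpm
ω = 2π×1433/60 = 150.1 rad/s
τ = P_out/ω = 74579/150.1 = 497 N·m

497 N·m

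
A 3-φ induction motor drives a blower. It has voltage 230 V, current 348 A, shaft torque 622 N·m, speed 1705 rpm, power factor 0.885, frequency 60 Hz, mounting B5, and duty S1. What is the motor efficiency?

ω = 2π × 1705/60 = 178.5 rad/s; P_out = τω = 622 × 178.5 = 111027 W
P_in = √3·V_L·I_L·cosφ = 1.732 × 230 × 348 × 0.885 = 122687 W
η = P_out / P_in = 111027 / 122687 = 0.905 = 90.5%

90.5 %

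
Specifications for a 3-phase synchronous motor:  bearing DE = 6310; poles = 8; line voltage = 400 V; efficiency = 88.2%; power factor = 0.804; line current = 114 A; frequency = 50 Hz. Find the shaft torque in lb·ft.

526 lb·ft

P_in = √3·V·I·cosφ = 1.732 × 400 × 114 × 0.804 = 63499 W
P_out = η·P_in = 0.882 × 63499 = 56006 W
n = n_s = 120×50/8 = 750 rpm (synchronous)
ω = 2π×750/60 = 78.54 rad/s
τ = P_out/ω = 56006/78.54 = 713.1 N·m
In lb·ft: 713.1/1.356 = 526 lb·ft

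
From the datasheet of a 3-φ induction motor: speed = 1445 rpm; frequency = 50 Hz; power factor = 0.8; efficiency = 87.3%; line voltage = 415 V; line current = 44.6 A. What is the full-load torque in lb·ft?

P_in = √3·V·I·cosφ = 1.732 × 415 × 44.6 × 0.8 = 25646 W
P_out = η·P_in = 0.873 × 25646 = 22389 W
n = 1445 rpm
ω = 2π×1445/60 = 151.3 rad/s
τ = P_out/ω = 22389/151.3 = 148 N·m
In lb·ft: 148/1.356 = 109 lb·ft

109 lb·ft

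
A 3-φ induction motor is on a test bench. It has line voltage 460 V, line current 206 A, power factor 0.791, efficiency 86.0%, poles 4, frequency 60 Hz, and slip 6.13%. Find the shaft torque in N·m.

P_in = √3·V·I·cosφ = 1.732 × 460 × 206 × 0.791 = 129822 W
P_out = η·P_in = 0.86 × 129822 = 111647 W
n_s = 120×60/4 = 1800 rpm; n = 1800×(1−0.0613) = 1690 rpm
ω = 2π×1690/60 = 177 rad/s
τ = P_out/ω = 111647/177 = 631 N·m

631 N·m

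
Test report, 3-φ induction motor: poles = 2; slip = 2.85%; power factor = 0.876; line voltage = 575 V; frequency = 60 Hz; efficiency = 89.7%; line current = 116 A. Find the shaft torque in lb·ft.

183 lb·ft

P_in = √3·V·I·cosφ = 1.732 × 575 × 116 × 0.876 = 101199 W
P_out = η·P_in = 0.897 × 101199 = 90776 W
n_s = 120×60/2 = 3600 rpm; n = 3600×(1−0.0285) = 3497 rpm
ω = 2π×3497/60 = 366.2 rad/s
τ = P_out/ω = 90776/366.2 = 247.9 N·m
In lb·ft: 247.9/1.356 = 183 lb·ft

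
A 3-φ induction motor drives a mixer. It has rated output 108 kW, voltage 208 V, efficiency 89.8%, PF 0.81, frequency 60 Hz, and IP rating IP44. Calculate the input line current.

412 A

P_out = 108 kW = 108000 W
P_in = P_out / η = 108000 / 0.898 = 120267 W
I_L = P_in / (√3·V_L·cosφ) = 120267 / (1.732 × 208 × 0.81) = 412 A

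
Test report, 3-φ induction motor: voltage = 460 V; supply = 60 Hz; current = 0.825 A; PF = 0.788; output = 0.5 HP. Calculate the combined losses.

145 W

P_in = √3·V·I·cosφ = 1.732×460×0.825×0.788 = 518 W
P_out = 0.5×746 = 373 W
Losses = P_in − P_out = 518 − 373 = 145 W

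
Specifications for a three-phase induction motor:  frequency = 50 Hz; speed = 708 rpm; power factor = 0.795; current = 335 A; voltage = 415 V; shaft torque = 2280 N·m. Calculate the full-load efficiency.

88.3 %

ω = 2π × 708/60 = 74.14 rad/s; P_out = τω = 2280 × 74.14 = 169039 W
P_in = √3·V_L·I_L·cosφ = 1.732 × 415 × 335 × 0.795 = 191429 W
η = P_out / P_in = 169039 / 191429 = 0.883 = 88.3%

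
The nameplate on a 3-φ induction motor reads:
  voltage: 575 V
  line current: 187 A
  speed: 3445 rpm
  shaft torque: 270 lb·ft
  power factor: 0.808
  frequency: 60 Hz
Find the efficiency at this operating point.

τ = 270 lb·ft × 1.356 = 366.1 N·m
ω = 2π × 3445/60 = 360.8 rad/s; P_out = τω = 366.1 × 360.8 = 132089 W
P_in = √3·V_L·I_L·cosφ = 1.732 × 575 × 187 × 0.808 = 150477 W
η = P_out / P_in = 132089 / 150477 = 0.878 = 87.8%

87.8 %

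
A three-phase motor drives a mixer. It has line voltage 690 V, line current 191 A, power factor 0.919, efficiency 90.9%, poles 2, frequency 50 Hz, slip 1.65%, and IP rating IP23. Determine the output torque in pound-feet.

P_in = √3·V·I·cosφ = 1.732 × 690 × 191 × 0.919 = 209771 W
P_out = η·P_in = 0.909 × 209771 = 190682 W
n_s = 120×50/2 = 3000 rpm; n = 3000×(1−0.0165) = 2951 rpm
ω = 2π×2951/60 = 309 rad/s
τ = P_out/ω = 190682/309 = 617.1 N·m
In lb·ft: 617.1/1.356 = 455 lb·ft

455 lb·ft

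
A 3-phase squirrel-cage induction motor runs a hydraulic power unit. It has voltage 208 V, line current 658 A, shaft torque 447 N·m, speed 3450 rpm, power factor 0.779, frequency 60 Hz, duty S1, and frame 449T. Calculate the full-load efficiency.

ω = 2π × 3450/60 = 361.3 rad/s; P_out = τω = 447 × 361.3 = 161501 W
P_in = √3·V_L·I_L·cosφ = 1.732 × 208 × 658 × 0.779 = 184661 W
η = P_out / P_in = 161501 / 184661 = 0.875 = 87.5%

87.5 %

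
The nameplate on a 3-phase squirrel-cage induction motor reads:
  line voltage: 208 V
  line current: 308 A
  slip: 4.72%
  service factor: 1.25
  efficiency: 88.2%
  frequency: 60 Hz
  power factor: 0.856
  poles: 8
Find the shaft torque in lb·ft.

688 lb·ft

P_in = √3·V·I·cosφ = 1.732 × 208 × 308 × 0.856 = 94981 W
P_out = η·P_in = 0.882 × 94981 = 83773 W
n_s = 120×60/8 = 900 rpm; n = 900×(1−0.0472) = 858 rpm
ω = 2π×858/60 = 89.85 rad/s
τ = P_out/ω = 83773/89.85 = 932.4 N·m
In lb·ft: 932.4/1.356 = 688 lb·ft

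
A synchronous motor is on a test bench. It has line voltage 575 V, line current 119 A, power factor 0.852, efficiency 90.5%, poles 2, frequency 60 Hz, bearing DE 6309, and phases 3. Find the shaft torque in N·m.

P_in = √3·V·I·cosφ = 1.732 × 575 × 119 × 0.852 = 100972 W
P_out = η·P_in = 0.905 × 100972 = 91380 W
n = n_s = 120×60/2 = 3600 rpm (synchronous)
ω = 2π×3600/60 = 377 rad/s
τ = P_out/ω = 91380/377 = 242 N·m

242 N·m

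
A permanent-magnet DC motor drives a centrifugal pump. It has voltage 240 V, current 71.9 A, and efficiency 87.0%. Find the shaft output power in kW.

P_in = V·I = 240 × 71.9 = 17256 W
P_out = η·P_in = 0.87 × 17256 = 15013 W

15 kW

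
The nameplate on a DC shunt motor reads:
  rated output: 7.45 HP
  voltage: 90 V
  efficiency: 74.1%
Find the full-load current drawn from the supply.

83.3 A

P_out = 7.45 × 746 = 5558 W
P_in = P_out / η = 5558 / 0.741 = 7501 W
I = P_in / V = 7501 / 90 = 83.3 A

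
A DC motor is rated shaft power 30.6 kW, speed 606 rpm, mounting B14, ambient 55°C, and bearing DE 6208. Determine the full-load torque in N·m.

482 N·m

ω = 2π × 606/60 = 63.46 rad/s
τ = P/ω = 30600/63.46 = 482 N·m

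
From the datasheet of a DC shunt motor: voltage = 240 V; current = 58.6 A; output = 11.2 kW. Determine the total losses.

2860 W

P_in = V·I = 240×58.6 = 14064 W
P_out = 11200 W
Losses = P_in − P_out = 14064 − 11200 = 2864 W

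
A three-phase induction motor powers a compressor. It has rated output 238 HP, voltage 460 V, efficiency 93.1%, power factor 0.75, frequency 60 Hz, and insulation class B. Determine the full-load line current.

319 A

P_out = 238 × 746 = 177548 W
P_in = P_out / η = 177548 / 0.931 = 190707 W
I_L = P_in / (√3·V_L·cosφ) = 190707 / (1.732 × 460 × 0.75) = 319 A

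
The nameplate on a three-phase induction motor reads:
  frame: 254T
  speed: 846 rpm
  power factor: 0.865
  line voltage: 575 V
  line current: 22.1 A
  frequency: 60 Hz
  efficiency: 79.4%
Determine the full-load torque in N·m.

171 N·m

P_in = √3·V·I·cosφ = 1.732 × 575 × 22.1 × 0.865 = 19038 W
P_out = η·P_in = 0.794 × 19038 = 15116 W
n = 846 rpm
ω = 2π×846/60 = 88.59 rad/s
τ = P_out/ω = 15116/88.59 = 171 N·m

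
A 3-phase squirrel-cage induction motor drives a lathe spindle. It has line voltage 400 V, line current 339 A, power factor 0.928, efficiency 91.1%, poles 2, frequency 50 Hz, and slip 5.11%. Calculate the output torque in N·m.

P_in = √3·V·I·cosφ = 1.732 × 400 × 339 × 0.928 = 217949 W
P_out = η·P_in = 0.911 × 217949 = 198552 W
n_s = 120×50/2 = 3000 rpm; n = 3000×(1−0.0511) = 2847 rpm
ω = 2π×2847/60 = 298.1 rad/s
τ = P_out/ω = 198552/298.1 = 666 N·m

666 N·m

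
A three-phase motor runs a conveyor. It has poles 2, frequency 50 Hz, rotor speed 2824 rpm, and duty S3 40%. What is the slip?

n_s = 120f/p = 120×50/2 = 3000 rpm
s = (n_s − n)/n_s = (3000 − 2824)/3000 = 0.0587

5.87 %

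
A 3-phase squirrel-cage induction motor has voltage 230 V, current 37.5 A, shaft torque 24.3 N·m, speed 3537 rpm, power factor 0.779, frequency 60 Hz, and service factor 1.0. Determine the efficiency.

77.3 %

ω = 2π × 3537/60 = 370.4 rad/s; P_out = τω = 24.3 × 370.4 = 9001 W
P_in = √3·V_L·I_L·cosφ = 1.732 × 230 × 37.5 × 0.779 = 11637 W
η = P_out / P_in = 9001 / 11637 = 0.773 = 77.3%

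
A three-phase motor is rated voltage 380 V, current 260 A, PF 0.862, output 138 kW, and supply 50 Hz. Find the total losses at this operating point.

P_in = √3·V·I·cosφ = 1.732×380×260×0.862 = 147507 W
P_out = 138000 W
Losses = P_in − P_out = 147507 − 138000 = 9507 W

9.51 kW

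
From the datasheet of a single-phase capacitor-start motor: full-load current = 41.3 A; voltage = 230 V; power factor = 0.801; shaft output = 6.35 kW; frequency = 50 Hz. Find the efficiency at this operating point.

P_out = 6.35 kW = 6350 W
P_in = V·I·cosφ = 230 × 41.3 × 0.801 = 7609 W
η = P_out / P_in = 6350 / 7609 = 0.835 = 83.5%

83.5 %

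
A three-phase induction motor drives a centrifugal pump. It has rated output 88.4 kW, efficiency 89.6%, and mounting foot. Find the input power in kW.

98.7 kW

P_out = 88400 W
P_in = P_out/η = 88400/0.896 = 98661 W = 98.7 kW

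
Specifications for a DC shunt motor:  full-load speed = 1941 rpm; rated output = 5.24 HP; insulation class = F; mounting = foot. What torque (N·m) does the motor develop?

19.2 N·m

P_out = 5.24 × 746 = 3909 W
ω = 2π × 1941/60 = 203.3 rad/s
τ = P_out/ω = 3909/203.3 = 19.2 N·m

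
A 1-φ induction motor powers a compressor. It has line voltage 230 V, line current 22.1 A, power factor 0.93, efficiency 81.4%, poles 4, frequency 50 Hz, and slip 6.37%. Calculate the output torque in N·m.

26.2 N·m

P_in = V·I·cosφ = 230 × 22.1 × 0.93 = 4727 W
P_out = η·P_in = 0.814 × 4727 = 3848 W
n_s = 120×50/4 = 1500 rpm; n = 1500×(1−0.0637) = 1404 rpm
ω = 2π×1404/60 = 147 rad/s
τ = P_out/ω = 3848/147 = 26.2 N·m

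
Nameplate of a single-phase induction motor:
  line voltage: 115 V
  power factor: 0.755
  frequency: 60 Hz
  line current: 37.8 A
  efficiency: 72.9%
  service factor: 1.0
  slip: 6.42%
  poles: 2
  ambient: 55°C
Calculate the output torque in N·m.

P_in = V·I·cosφ = 115 × 37.8 × 0.755 = 3282 W
P_out = η·P_in = 0.729 × 3282 = 2393 W
n_s = 120×60/2 = 3600 rpm; n = 3600×(1−0.0642) = 3369 rpm
ω = 2π×3369/60 = 352.8 rad/s
τ = P_out/ω = 2393/352.8 = 6.78 N·m

6.78 N·m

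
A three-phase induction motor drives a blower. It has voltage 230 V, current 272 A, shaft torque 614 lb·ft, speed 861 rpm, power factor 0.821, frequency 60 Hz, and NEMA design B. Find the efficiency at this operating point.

τ = 614 lb·ft × 1.356 = 832.6 N·m
ω = 2π × 861/60 = 90.16 rad/s; P_out = τω = 832.6 × 90.16 = 75067 W
P_in = √3·V_L·I_L·cosφ = 1.732 × 230 × 272 × 0.821 = 88959 W
η = P_out / P_in = 75067 / 88959 = 0.844 = 84.4%

84.4 %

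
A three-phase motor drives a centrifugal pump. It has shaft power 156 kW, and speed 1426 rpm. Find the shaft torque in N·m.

1040 N·m

ω = 2π × 1426/60 = 149.3 rad/s
τ = P/ω = 156000/149.3 = 1040 N·m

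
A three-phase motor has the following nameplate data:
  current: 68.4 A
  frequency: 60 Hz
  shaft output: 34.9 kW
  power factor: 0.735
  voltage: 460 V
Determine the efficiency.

87.1 %

P_out = 34.9 kW = 34900 W
P_in = √3·V_L·I_L·cosφ = 1.732 × 460 × 68.4 × 0.735 = 40054 W
η = P_out / P_in = 34900 / 40054 = 0.871 = 87.1%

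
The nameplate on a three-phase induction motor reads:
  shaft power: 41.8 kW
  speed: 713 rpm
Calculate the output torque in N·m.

560 N·m

ω = 2π × 713/60 = 74.67 rad/s
τ = P/ω = 41800/74.67 = 560 N·m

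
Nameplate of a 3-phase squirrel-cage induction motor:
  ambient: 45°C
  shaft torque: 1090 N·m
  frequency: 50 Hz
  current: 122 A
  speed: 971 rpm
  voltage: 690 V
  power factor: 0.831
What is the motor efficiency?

91.5 %

ω = 2π × 971/60 = 101.7 rad/s; P_out = τω = 1090 × 101.7 = 110853 W
P_in = √3·V_L·I_L·cosφ = 1.732 × 690 × 122 × 0.831 = 121160 W
η = P_out / P_in = 110853 / 121160 = 0.915 = 91.5%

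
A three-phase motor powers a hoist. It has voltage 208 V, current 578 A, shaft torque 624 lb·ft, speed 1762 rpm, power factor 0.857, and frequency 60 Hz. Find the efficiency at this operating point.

87.5 %

τ = 624 lb·ft × 1.356 = 846.1 N·m
ω = 2π × 1762/60 = 184.5 rad/s; P_out = τω = 846.1 × 184.5 = 156105 W
P_in = √3·V_L·I_L·cosφ = 1.732 × 208 × 578 × 0.857 = 178451 W
η = P_out / P_in = 156105 / 178451 = 0.875 = 87.5%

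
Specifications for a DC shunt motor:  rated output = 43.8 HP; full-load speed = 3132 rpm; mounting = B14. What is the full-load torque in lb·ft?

P_out = 43.8 × 746 = 32675 W
ω = 2π × 3132/60 = 328 rad/s
τ = P_out/ω = 32675/328 = 99.62 N·m
In lb·ft: 99.62/1.356 = 73.5 lb·ft

73.5 lb·ft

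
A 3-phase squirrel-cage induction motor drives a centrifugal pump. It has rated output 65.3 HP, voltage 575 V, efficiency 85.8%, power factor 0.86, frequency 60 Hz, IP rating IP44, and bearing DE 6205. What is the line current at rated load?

66.3 A

P_out = 65.3 × 746 = 48714 W
P_in = P_out / η = 48714 / 0.858 = 56776 W
I_L = P_in / (√3·V_L·cosφ) = 56776 / (1.732 × 575 × 0.86) = 66.3 A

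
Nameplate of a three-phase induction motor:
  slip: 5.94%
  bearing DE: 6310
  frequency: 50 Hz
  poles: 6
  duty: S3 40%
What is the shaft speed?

n_s = 120f/p = 120×50/6 = 1000 rpm
n = n_s(1 − s) = 1000 × (1 − 0.0594) = 941 rpm

941 rpm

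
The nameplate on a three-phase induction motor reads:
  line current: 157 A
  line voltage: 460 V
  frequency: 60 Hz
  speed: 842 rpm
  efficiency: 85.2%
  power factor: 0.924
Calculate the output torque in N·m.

1120 N·m

P_in = √3·V·I·cosφ = 1.732 × 460 × 157 × 0.924 = 115579 W
P_out = η·P_in = 0.852 × 115579 = 98473 W
n = 842 rpm
ω = 2π×842/60 = 88.17 rad/s
τ = P_out/ω = 98473/88.17 = 1120 N·m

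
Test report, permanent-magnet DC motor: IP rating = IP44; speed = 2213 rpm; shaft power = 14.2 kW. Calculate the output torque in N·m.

61.3 N·m

ω = 2π × 2213/60 = 231.7 rad/s
τ = P/ω = 14200/231.7 = 61.3 N·m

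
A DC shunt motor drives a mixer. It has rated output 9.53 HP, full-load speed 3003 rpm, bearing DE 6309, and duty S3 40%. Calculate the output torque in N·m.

P_out = 9.53 × 746 = 7109 W
ω = 2π × 3003/60 = 314.5 rad/s
τ = P_out/ω = 7109/314.5 = 22.6 N·m

22.6 N·m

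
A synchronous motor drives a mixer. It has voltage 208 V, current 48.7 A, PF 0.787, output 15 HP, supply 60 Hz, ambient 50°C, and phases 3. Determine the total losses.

P_in = √3·V·I·cosφ = 1.732×208×48.7×0.787 = 13807 W
P_out = 15×746 = 11190 W
Losses = P_in − P_out = 13807 − 11190 = 2617 W

2.62 kW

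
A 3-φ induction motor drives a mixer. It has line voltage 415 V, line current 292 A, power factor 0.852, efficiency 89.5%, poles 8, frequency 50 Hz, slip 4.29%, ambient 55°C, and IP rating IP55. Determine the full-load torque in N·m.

P_in = √3·V·I·cosφ = 1.732 × 415 × 292 × 0.852 = 178821 W
P_out = η·P_in = 0.895 × 178821 = 160045 W
n_s = 120×50/8 = 750 rpm; n = 750×(1−0.0429) = 718 rpm
ω = 2π×718/60 = 75.19 rad/s
τ = P_out/ω = 160045/75.19 = 2130 N·m

2130 N·m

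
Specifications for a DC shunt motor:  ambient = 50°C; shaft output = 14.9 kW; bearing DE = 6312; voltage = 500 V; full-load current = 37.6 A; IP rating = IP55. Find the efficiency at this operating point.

79.3 %

P_out = 14.9 kW = 14900 W
P_in = V·I = 500 × 37.6 = 18800 W
η = P_out / P_in = 14900 / 18800 = 0.793 = 79.3%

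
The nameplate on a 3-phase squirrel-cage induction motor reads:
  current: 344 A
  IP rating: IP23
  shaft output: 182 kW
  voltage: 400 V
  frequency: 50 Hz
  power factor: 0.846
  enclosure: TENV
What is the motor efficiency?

90.3 %

P_out = 182 kW = 182000 W
P_in = √3·V_L·I_L·cosφ = 1.732 × 400 × 344 × 0.846 = 201621 W
η = P_out / P_in = 182000 / 201621 = 0.903 = 90.3%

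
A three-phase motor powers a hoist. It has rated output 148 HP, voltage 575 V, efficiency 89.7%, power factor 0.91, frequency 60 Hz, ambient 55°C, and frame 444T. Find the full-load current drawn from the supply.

P_out = 148 × 746 = 110408 W
P_in = P_out / η = 110408 / 0.897 = 123086 W
I_L = P_in / (√3·V_L·cosφ) = 123086 / (1.732 × 575 × 0.91) = 136 A

136 A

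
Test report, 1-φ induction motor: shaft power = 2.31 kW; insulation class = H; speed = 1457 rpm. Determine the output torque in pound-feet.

11.2 lb·ft

ω = 2π × 1457/60 = 152.6 rad/s
τ = P/ω = 2310/152.6 = 15.14 N·m
In lb·ft: 15.14/1.356 = 11.2 lb·ft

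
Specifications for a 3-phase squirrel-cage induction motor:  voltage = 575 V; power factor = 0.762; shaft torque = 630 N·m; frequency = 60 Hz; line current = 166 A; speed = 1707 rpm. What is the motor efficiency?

89.4 %

ω = 2π × 1707/60 = 178.8 rad/s; P_out = τω = 630 × 178.8 = 112644 W
P_in = √3·V_L·I_L·cosφ = 1.732 × 575 × 166 × 0.762 = 125973 W
η = P_out / P_in = 112644 / 125973 = 0.894 = 89.4%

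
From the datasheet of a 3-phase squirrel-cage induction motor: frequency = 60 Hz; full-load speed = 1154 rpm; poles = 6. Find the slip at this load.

n_s = 120f/p = 120×60/6 = 1200 rpm
s = (n_s − n)/n_s = (1200 − 1154)/1200 = 0.0383

3.83 %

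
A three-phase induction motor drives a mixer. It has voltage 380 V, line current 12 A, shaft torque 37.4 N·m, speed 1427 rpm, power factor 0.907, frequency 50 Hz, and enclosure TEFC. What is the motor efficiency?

78.0 %

ω = 2π × 1427/60 = 149.4 rad/s; P_out = τω = 37.4 × 149.4 = 5588 W
P_in = √3·V_L·I_L·cosφ = 1.732 × 380 × 12 × 0.907 = 7163 W
η = P_out / P_in = 5588 / 7163 = 0.780 = 78.0%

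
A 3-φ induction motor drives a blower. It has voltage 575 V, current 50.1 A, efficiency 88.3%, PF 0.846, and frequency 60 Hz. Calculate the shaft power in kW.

P_in = √3·V·I·cosφ = 1.732 × 575 × 50.1 × 0.846 = 42211 W
P_out = η·P_in = 0.883 × 42211 = 37272 W

37.3 kW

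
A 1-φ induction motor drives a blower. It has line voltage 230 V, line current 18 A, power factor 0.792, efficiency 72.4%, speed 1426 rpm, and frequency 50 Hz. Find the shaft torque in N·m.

15.9 N·m

P_in = V·I·cosφ = 230 × 18 × 0.792 = 3279 W
P_out = η·P_in = 0.724 × 3279 = 2374 W
n = 1426 rpm
ω = 2π×1426/60 = 149.3 rad/s
τ = P_out/ω = 2374/149.3 = 15.9 N·m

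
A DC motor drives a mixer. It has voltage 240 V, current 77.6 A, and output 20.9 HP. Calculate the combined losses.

3030 W

P_in = V·I = 240×77.6 = 18624 W
P_out = 20.9×746 = 15591 W
Losses = P_in − P_out = 18624 − 15591 = 3033 W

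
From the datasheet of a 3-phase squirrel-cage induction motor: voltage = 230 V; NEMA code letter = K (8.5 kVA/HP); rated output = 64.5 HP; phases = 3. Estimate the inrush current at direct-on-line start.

1380 A

S_LR = 8.5 × 64.5 = 548.25 kVA
I_LR = S_LR/(√3·V_L) = 548250/(1.732×230) = 1380 A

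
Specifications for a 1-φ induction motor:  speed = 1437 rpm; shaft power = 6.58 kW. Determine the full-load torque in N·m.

43.7 N·m

ω = 2π × 1437/60 = 150.5 rad/s
τ = P/ω = 6580/150.5 = 43.7 N·m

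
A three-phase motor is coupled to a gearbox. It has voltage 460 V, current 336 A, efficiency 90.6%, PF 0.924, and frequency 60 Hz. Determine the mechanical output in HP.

300 HP

P_in = √3·V·I·cosφ = 1.732 × 460 × 336 × 0.924 = 247353 W
P_out = η·P_in = 0.906 × 247353 = 224102 W
= 224102/746 = 300 HP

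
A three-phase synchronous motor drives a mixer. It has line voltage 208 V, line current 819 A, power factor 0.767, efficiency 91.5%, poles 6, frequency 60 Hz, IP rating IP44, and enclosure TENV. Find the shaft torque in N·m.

1650 N·m

P_in = √3·V·I·cosφ = 1.732 × 208 × 819 × 0.767 = 226303 W
P_out = η·P_in = 0.915 × 226303 = 207067 W
n = n_s = 120×60/6 = 1200 rpm (synchronous)
ω = 2π×1200/60 = 125.7 rad/s
τ = P_out/ω = 207067/125.7 = 1650 N·m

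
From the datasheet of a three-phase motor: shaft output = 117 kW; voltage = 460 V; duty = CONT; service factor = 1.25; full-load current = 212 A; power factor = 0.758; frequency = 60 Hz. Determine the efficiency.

P_out = 117 kW = 117000 W
P_in = √3·V_L·I_L·cosφ = 1.732 × 460 × 212 × 0.758 = 128030 W
η = P_out / P_in = 117000 / 128030 = 0.914 = 91.4%

91.4 %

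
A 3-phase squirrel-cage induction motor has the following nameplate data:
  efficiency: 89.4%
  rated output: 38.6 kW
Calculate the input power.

P_out = 38600 W
P_in = P_out/η = 38600/0.894 = 43177 W = 43.2 kW

43.2 kW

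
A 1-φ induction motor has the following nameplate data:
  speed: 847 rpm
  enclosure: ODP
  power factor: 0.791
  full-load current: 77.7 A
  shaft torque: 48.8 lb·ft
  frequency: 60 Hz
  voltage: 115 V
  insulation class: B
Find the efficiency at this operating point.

83.0 %

τ = 48.8 lb·ft × 1.356 = 66.17 N·m
ω = 2π × 847/60 = 88.7 rad/s; P_out = τω = 66.17 × 88.7 = 5869 W
P_in = V·I·cosφ = 115 × 77.7 × 0.791 = 7068 W
η = P_out / P_in = 5869 / 7068 = 0.830 = 83.0%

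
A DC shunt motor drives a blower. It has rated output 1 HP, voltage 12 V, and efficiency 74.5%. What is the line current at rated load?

83.4 A

P_out = 1 × 746 = 746 W
P_in = P_out / η = 746 / 0.745 = 1001 W
I = P_in / V = 1001 / 12 = 83.4 A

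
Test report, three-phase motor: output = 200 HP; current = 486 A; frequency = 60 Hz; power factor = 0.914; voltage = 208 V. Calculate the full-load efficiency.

P_out = 200 × 746 = 149200 W
P_in = √3·V_L·I_L·cosφ = 1.732 × 208 × 486 × 0.914 = 160027 W
η = P_out / P_in = 149200 / 160027 = 0.932 = 93.2%

93.2 %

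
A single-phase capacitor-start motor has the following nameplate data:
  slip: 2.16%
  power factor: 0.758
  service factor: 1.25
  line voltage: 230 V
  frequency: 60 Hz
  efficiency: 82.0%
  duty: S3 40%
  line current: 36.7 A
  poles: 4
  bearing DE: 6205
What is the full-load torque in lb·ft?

21 lb·ft

P_in = V·I·cosφ = 230 × 36.7 × 0.758 = 6398 W
P_out = η·P_in = 0.82 × 6398 = 5246 W
n_s = 120×60/4 = 1800 rpm; n = 1800×(1−0.0216) = 1761 rpm
ω = 2π×1761/60 = 184.4 rad/s
τ = P_out/ω = 5246/184.4 = 28.45 N·m
In lb·ft: 28.45/1.356 = 21 lb·ft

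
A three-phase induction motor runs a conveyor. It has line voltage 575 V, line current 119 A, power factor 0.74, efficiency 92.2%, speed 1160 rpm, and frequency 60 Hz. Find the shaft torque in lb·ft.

491 lb·ft

P_in = √3·V·I·cosφ = 1.732 × 575 × 119 × 0.74 = 87699 W
P_out = η·P_in = 0.922 × 87699 = 80858 W
n = 1160 rpm
ω = 2π×1160/60 = 121.5 rad/s
τ = P_out/ω = 80858/121.5 = 665.5 N·m
In lb·ft: 665.5/1.356 = 491 lb·ft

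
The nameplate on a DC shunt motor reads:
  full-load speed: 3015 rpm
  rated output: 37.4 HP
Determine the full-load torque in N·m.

88.4 N·m

P_out = 37.4 × 746 = 27900 W
ω = 2π × 3015/60 = 315.7 rad/s
τ = P_out/ω = 27900/315.7 = 88.4 N·m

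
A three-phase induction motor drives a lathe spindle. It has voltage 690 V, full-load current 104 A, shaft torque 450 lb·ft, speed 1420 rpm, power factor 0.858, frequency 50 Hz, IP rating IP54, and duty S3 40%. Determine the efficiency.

τ = 450 lb·ft × 1.356 = 610.2 N·m
ω = 2π × 1420/60 = 148.7 rad/s; P_out = τω = 610.2 × 148.7 = 90737 W
P_in = √3·V_L·I_L·cosφ = 1.732 × 690 × 104 × 0.858 = 106639 W
η = P_out / P_in = 90737 / 106639 = 0.851 = 85.1%

85.1 %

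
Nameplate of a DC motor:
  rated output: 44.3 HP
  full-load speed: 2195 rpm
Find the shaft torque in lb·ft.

P_out = 44.3 × 746 = 33048 W
ω = 2π × 2195/60 = 229.9 rad/s
τ = P_out/ω = 33048/229.9 = 143.7 N·m
In lb·ft: 143.7/1.356 = 106 lb·ft

106 lb·ft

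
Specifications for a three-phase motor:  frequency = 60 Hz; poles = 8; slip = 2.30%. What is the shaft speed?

879 rpm

n_s = 120f/p = 120×60/8 = 900 rpm
n = n_s(1 − s) = 900 × (1 − 0.023) = 879 rpm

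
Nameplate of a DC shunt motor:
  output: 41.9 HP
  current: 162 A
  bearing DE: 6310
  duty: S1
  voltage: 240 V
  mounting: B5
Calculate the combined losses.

P_in = V·I = 240×162 = 38880 W
P_out = 41.9×746 = 31257 W
Losses = P_in − P_out = 38880 − 31257 = 7623 W

7620 W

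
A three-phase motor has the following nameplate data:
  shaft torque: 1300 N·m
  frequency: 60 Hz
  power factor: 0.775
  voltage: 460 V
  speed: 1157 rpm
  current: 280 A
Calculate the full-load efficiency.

ω = 2π × 1157/60 = 121.2 rad/s; P_out = τω = 1300 × 121.2 = 157560 W
P_in = √3·V_L·I_L·cosφ = 1.732 × 460 × 280 × 0.775 = 172888 W
η = P_out / P_in = 157560 / 172888 = 0.911 = 91.1%

91.1 %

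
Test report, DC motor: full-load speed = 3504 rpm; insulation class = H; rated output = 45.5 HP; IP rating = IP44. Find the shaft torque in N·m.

P_out = 45.5 × 746 = 33943 W
ω = 2π × 3504/60 = 366.9 rad/s
τ = P_out/ω = 33943/366.9 = 92.5 N·m

92.5 N·m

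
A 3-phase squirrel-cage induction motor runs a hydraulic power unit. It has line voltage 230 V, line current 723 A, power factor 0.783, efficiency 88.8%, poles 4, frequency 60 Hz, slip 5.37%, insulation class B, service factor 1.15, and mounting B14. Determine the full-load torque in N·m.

P_in = √3·V·I·cosφ = 1.732 × 230 × 723 × 0.783 = 225515 W
P_out = η·P_in = 0.888 × 225515 = 200257 W
n_s = 120×60/4 = 1800 rpm; n = 1800×(1−0.0537) = 1703 rpm
ω = 2π×1703/60 = 178.3 rad/s
τ = P_out/ω = 200257/178.3 = 1120 N·m

1120 N·m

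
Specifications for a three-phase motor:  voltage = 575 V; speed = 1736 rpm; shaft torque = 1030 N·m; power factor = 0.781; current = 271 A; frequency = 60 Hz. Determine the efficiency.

ω = 2π × 1736/60 = 181.8 rad/s; P_out = τω = 1030 × 181.8 = 187254 W
P_in = √3·V_L·I_L·cosφ = 1.732 × 575 × 271 × 0.781 = 210783 W
η = P_out / P_in = 187254 / 210783 = 0.888 = 88.8%

88.8 %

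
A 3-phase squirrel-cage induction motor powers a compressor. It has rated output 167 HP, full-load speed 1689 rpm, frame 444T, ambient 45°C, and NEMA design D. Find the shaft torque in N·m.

704 N·m

P_out = 167 × 746 = 124582 W
ω = 2π × 1689/60 = 176.9 rad/s
τ = P_out/ω = 124582/176.9 = 704 N·m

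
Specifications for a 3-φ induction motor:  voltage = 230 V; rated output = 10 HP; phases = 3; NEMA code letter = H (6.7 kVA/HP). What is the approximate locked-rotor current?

S_LR = 6.7 × 10 = 67 kVA
I_LR = S_LR/(√3·V_L) = 67000/(1.732×230) = 168 A

168 A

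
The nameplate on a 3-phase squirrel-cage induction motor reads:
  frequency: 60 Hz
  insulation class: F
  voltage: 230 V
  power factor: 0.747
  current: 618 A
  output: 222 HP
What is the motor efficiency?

90.1 %

P_out = 222 × 746 = 165612 W
P_in = √3·V_L·I_L·cosφ = 1.732 × 230 × 618 × 0.747 = 183901 W
η = P_out / P_in = 165612 / 183901 = 0.901 = 90.1%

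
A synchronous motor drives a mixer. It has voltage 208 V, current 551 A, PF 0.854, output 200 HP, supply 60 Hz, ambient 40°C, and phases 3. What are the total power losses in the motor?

20.3 kW

P_in = √3·V·I·cosφ = 1.732×208×551×0.854 = 169520 W
P_out = 200×746 = 149200 W
Losses = P_in − P_out = 169520 − 149200 = 20320 W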